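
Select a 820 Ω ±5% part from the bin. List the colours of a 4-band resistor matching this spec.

grey, red, brown, gold

820 Ω = 82 × 10^1.
8 → grey
2 → red
Multiplier 10^1 → brown.
±5% tolerance → gold.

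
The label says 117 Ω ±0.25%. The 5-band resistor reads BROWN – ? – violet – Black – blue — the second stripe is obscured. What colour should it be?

117 Ω = 117 × 10^0.
The second band gives digit 1 of the significand, and 1 is brown.

brown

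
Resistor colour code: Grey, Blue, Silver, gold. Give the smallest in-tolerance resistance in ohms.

Grey → 8 (first significant figure)
Blue → 6 (second significant figure)
Silver → ×0.01 multiplier
Gold → ±5% tolerance
86 × 0.01 = 0.86 Ω
Smallest = 0.86 × (1 − 5/100) = 0.817 Ω.

0.817 Ω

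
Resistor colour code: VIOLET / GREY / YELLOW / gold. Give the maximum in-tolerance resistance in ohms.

Violet → 7 (first significant figure)
Grey → 8 (second significant figure)
Yellow → ×10^4 multiplier
Gold → ±5% tolerance
78 × 10000 = 780000 Ω
Maximum = 780000 × (1 + 5/100) = 819000 Ω.

819000 Ω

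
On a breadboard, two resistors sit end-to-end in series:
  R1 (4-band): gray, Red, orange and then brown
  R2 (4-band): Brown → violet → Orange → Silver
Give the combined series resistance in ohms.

R1: grey, red → 82; orange ×10^3 → 82000 Ω.
R2: brown, violet → 17; orange ×10^3 → 17000 Ω.
Series: 82000 + 17000 = 99000 Ω.

99000 Ω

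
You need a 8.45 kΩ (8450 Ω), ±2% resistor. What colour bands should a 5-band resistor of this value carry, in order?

8450 Ω = 845 × 10^1.
8 → grey
4 → yellow
5 → green
Multiplier 10^1 → brown.
±2% tolerance → red.

grey, yellow, green, brown, red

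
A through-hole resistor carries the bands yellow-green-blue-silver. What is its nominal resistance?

Yellow → 4 (first significant figure)
Green → 5 (second significant figure)
Blue → ×10^6 multiplier
45 × 1000000 = 45000000 Ω

45000000 Ω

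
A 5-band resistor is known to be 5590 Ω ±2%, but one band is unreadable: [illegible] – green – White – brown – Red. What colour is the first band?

5590 Ω = 559 × 10^1.
The first band gives digit 5 of the significand, and 5 is green.

green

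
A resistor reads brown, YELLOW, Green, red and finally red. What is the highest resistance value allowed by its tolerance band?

14790 Ω

Brown → 1 (first significant figure)
Yellow → 4 (second significant figure)
Green → 5 (third significant figure)
Red → ×10^2 multiplier
Red → ±2% tolerance
145 × 100 = 14500 Ω
Highest = 14500 × (1 + 2/100) = 14790 Ω.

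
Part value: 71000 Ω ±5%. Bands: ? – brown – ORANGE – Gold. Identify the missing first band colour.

71000 Ω = 71 × 10^3.
The first band gives digit 7 of the significand, and 7 is violet.

violet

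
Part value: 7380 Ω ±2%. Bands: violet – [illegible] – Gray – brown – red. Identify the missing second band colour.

orange

7380 Ω = 738 × 10^1.
The second band gives digit 3 of the significand, and 3 is orange.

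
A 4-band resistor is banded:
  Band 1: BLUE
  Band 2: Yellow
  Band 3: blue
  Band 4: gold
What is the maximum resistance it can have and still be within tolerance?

Blue → 6 (first significant figure)
Yellow → 4 (second significant figure)
Blue → ×10^6 multiplier
Gold → ±5% tolerance
64 × 1000000 = 64000000 Ω
Maximum = 64000000 × (1 + 5/100) = 67200000 Ω.

67200000 Ω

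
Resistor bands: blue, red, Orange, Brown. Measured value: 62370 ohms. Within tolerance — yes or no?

Blue → 6 (first significant figure)
Red → 2 (second significant figure)
Orange → ×10^3 multiplier
Brown → ±1% tolerance
62 × 1000 = 62000 Ω
Allowed range: 61380 Ω to 62620 Ω.
62370 ohms lies inside that range.

yes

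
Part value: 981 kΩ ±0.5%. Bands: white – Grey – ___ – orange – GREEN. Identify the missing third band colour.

981000 Ω = 981 × 10^3.
The third band gives digit 1 of the significand, and 1 is brown.

brown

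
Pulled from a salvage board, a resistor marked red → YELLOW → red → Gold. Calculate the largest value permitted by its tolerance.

2520 Ω

Red → 2 (first significant figure)
Yellow → 4 (second significant figure)
Red → ×10^2 multiplier
Gold → ±5% tolerance
24 × 100 = 2400 Ω
Largest = 2400 × (1 + 5/100) = 2520 Ω.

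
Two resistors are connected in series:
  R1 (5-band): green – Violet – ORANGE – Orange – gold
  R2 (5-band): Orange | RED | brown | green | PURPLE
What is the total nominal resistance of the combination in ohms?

R1: green, violet, orange → 573; orange ×10^3 → 573000 Ω.
R2: orange, red, brown → 321; green ×10^5 → 32100000 Ω.
Series: 573000 + 32100000 = 32673000 Ω.

32673000 Ω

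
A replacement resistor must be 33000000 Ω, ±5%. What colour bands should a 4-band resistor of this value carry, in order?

33000000 Ω = 33 × 10^6.
3 → orange
3 → orange
Multiplier 10^6 → blue.
±5% tolerance → gold.

orange, orange, blue, gold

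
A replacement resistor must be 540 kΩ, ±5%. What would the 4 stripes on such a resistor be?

green, yellow, yellow, gold

540000 Ω = 54 × 10^4.
5 → green
4 → yellow
Multiplier 10^4 → yellow.
±5% tolerance → gold.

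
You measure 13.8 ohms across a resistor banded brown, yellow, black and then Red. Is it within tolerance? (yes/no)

yes

Brown → 1 (first significant figure)
Yellow → 4 (second significant figure)
Black → ×1 multiplier
Red → ±2% tolerance
14 × 1 = 14 Ω
Allowed range: 13.72 Ω to 14.28 Ω.
13.8 ohms lies inside that range.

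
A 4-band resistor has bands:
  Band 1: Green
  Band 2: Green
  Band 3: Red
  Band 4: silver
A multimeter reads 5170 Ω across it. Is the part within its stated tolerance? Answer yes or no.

yes

Green → 5 (first significant figure)
Green → 5 (second significant figure)
Red → ×10^2 multiplier
Silver → ±10% tolerance
55 × 100 = 5500 Ω
Allowed range: 4950 Ω to 6050 Ω.
5170 Ω lies inside that range.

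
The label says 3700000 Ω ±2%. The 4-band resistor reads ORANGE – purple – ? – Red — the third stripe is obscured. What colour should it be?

green

3700000 Ω = 37 × 10^5.
The third band is the multiplier, 10^5, which is green.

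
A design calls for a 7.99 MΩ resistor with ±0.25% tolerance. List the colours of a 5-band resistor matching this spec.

7990000 Ω = 799 × 10^4.
7 → violet
9 → white
9 → white
Multiplier 10^4 → yellow.
±0.25% tolerance → blue.

violet, white, white, yellow, blue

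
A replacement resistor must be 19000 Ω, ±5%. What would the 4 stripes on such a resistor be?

19000 Ω = 19 × 10^3.
1 → brown
9 → white
Multiplier 10^3 → orange.
±5% tolerance → gold.

brown, white, orange, gold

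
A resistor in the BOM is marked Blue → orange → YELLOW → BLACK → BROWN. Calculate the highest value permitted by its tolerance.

Blue → 6 (first significant figure)
Orange → 3 (second significant figure)
Yellow → 4 (third significant figure)
Black → ×1 multiplier
Brown → ±1% tolerance
634 × 1 = 634 Ω
Highest = 634 × (1 + 1/100) = 640.34 Ω.

640.34 Ω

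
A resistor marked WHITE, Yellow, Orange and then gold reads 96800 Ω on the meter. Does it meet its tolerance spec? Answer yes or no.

yes

White → 9 (first significant figure)
Yellow → 4 (second significant figure)
Orange → ×10^3 multiplier
Gold → ±5% tolerance
94 × 1000 = 94000 Ω
Allowed range: 89300 Ω to 98700 Ω.
96800 Ω lies inside that range.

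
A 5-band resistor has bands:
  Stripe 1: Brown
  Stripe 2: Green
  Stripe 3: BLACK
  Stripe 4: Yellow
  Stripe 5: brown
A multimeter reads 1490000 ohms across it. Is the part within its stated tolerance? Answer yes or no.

yes

Brown → 1 (first significant figure)
Green → 5 (second significant figure)
Black → 0 (third significant figure)
Yellow → ×10^4 multiplier
Brown → ±1% tolerance
150 × 10000 = 1500000 Ω
Allowed range: 1485000 Ω to 1515000 Ω.
1490000 ohms lies inside that range.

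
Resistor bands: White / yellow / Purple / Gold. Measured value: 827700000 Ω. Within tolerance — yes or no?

White → 9 (first significant figure)
Yellow → 4 (second significant figure)
Violet → ×10^7 multiplier
Gold → ±5% tolerance
94 × 10000000 = 940000000 Ω
Allowed range: 893000000 Ω to 987000000 Ω.
827700000 Ω lies outside that range.

no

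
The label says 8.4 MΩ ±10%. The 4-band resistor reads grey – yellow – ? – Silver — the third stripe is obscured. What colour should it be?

8400000 Ω = 84 × 10^5.
The third band is the multiplier, 10^5, which is green.

green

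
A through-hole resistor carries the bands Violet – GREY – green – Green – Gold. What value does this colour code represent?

78500000 Ω

Violet → 7 (first significant figure)
Grey → 8 (second significant figure)
Green → 5 (third significant figure)
Green → ×10^5 multiplier
785 × 100000 = 78500000 Ω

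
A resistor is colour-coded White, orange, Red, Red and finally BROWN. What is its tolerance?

The last band, brown, is the tolerance band.
Brown corresponds to ±1%.

±1%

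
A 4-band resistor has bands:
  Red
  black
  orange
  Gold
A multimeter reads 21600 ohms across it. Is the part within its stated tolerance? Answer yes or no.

Red → 2 (first significant figure)
Black → 0 (second significant figure)
Orange → ×10^3 multiplier
Gold → ±5% tolerance
20 × 1000 = 20000 Ω
Allowed range: 19000 Ω to 21000 Ω.
21600 ohms lies outside that range.

no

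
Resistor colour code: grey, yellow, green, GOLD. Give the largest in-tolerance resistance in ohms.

8820000 Ω

Grey → 8 (first significant figure)
Yellow → 4 (second significant figure)
Green → ×10^5 multiplier
Gold → ±5% tolerance
84 × 100000 = 8400000 Ω
Largest = 8400000 × (1 + 5/100) = 8820000 Ω.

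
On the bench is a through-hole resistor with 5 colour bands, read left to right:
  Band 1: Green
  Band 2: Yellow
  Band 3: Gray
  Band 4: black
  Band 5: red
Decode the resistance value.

Green → 5 (first significant figure)
Yellow → 4 (second significant figure)
Grey → 8 (third significant figure)
Black → ×1 multiplier
548 × 1 = 548 Ω

548 Ω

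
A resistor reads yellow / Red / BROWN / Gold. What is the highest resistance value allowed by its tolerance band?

Yellow → 4 (first significant figure)
Red → 2 (second significant figure)
Brown → ×10 multiplier
Gold → ±5% tolerance
42 × 10 = 420 Ω
Highest = 420 × (1 + 5/100) = 441 Ω.

441 Ω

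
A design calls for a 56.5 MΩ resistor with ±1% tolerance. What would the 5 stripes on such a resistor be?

56500000 Ω = 565 × 10^5.
5 → green
6 → blue
5 → green
Multiplier 10^5 → green.
±1% tolerance → brown.

green, blue, green, green, brown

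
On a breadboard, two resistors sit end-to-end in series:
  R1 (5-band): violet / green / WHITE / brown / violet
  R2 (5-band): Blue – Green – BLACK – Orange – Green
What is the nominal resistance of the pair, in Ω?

657590 Ω

R1: violet, green, white → 759; brown ×10 → 7590 Ω.
R2: blue, green, black → 650; orange ×10^3 → 650000 Ω.
Series: 7590 + 650000 = 657590 Ω.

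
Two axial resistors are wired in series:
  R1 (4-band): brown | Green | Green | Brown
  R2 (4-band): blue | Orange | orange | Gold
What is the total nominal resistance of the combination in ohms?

R1: brown, green → 15; green ×10^5 → 1500000 Ω.
R2: blue, orange → 63; orange ×10^3 → 63000 Ω.
Series: 1500000 + 63000 = 1563000 Ω.

1563000 Ω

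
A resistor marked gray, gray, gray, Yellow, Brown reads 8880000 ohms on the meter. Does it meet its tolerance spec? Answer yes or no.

Grey → 8 (first significant figure)
Grey → 8 (second significant figure)
Grey → 8 (third significant figure)
Yellow → ×10^4 multiplier
Brown → ±1% tolerance
888 × 10000 = 8880000 Ω
Allowed range: 8791200 Ω to 8968800 Ω.
8880000 ohms lies inside that range.

yes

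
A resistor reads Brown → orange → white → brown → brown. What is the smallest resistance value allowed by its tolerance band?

Brown → 1 (first significant figure)
Orange → 3 (second significant figure)
White → 9 (third significant figure)
Brown → ×10 multiplier
Brown → ±1% tolerance
139 × 10 = 1390 Ω
Smallest = 1390 × (1 − 1/100) = 1376.1 Ω.

1376.1 Ω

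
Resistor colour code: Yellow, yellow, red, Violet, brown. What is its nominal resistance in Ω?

4420000000 Ω

Yellow → 4 (first significant figure)
Yellow → 4 (second significant figure)
Red → 2 (third significant figure)
Violet → ×10^7 multiplier
442 × 10000000 = 4420000000 Ω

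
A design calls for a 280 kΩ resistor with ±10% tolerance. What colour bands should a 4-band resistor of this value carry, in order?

red, grey, yellow, silver

280000 Ω = 28 × 10^4.
2 → red
8 → grey
Multiplier 10^4 → yellow.
±10% tolerance → silver.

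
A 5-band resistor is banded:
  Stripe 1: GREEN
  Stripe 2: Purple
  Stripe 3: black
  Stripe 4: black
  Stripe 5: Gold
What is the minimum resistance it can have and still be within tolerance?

541.5 Ω

Green → 5 (first significant figure)
Violet → 7 (second significant figure)
Black → 0 (third significant figure)
Black → ×1 multiplier
Gold → ±5% tolerance
570 × 1 = 570 Ω
Minimum = 570 × (1 − 5/100) = 541.5 Ω.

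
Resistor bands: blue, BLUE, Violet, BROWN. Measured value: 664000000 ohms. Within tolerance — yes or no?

Blue → 6 (first significant figure)
Blue → 6 (second significant figure)
Violet → ×10^7 multiplier
Brown → ±1% tolerance
66 × 10000000 = 660000000 Ω
Allowed range: 653400000 Ω to 666600000 Ω.
664000000 ohms lies inside that range.

yes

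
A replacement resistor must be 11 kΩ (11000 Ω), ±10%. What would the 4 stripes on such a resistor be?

11000 Ω = 11 × 10^3.
1 → brown
1 → brown
Multiplier 10^3 → orange.
±10% tolerance → silver.

brown, brown, orange, silver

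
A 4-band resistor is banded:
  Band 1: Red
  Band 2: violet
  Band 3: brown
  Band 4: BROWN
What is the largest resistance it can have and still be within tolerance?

Red → 2 (first significant figure)
Violet → 7 (second significant figure)
Brown → ×10 multiplier
Brown → ±1% tolerance
27 × 10 = 270 Ω
Largest = 270 × (1 + 1/100) = 272.7 Ω.

272.7 Ω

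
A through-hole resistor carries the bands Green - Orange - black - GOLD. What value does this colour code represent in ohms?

53 Ω

Green → 5 (first significant figure)
Orange → 3 (second significant figure)
Black → ×1 multiplier
53 × 1 = 53 Ω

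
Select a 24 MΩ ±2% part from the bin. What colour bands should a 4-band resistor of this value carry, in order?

red, yellow, blue, red

24000000 Ω = 24 × 10^6.
2 → red
4 → yellow
Multiplier 10^6 → blue.
±2% tolerance → red.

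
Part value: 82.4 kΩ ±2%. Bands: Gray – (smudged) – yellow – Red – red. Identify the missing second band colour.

82400 Ω = 824 × 10^2.
The second band gives digit 2 of the significand, and 2 is red.

red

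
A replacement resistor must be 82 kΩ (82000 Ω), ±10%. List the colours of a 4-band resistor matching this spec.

grey, red, orange, silver

82000 Ω = 82 × 10^3.
8 → grey
2 → red
Multiplier 10^3 → orange.
±10% tolerance → silver.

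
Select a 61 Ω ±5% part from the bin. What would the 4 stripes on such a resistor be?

61 Ω = 61 × 10^0.
6 → blue
1 → brown
Multiplier 10^0 → black.
±5% tolerance → gold.

blue, brown, black, gold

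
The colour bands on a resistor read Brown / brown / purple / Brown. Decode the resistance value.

110000000 Ω

Brown → 1 (first significant figure)
Brown → 1 (second significant figure)
Violet → ×10^7 multiplier
11 × 10000000 = 110000000 Ω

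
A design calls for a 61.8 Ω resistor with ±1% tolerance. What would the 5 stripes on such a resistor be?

blue, brown, grey, gold, brown

61.8 Ω = 618 × 10^-1.
6 → blue
1 → brown
8 → grey
Multiplier 10^-1 → gold.
±1% tolerance → brown.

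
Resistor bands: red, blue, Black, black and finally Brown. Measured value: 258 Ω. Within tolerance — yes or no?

yes

Red → 2 (first significant figure)
Blue → 6 (second significant figure)
Black → 0 (third significant figure)
Black → ×1 multiplier
Brown → ±1% tolerance
260 × 1 = 260 Ω
Allowed range: 257.4 Ω to 262.6 Ω.
258 Ω lies inside that range.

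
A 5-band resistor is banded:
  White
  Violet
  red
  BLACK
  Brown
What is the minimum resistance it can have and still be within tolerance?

White → 9 (first significant figure)
Violet → 7 (second significant figure)
Red → 2 (third significant figure)
Black → ×1 multiplier
Brown → ±1% tolerance
972 × 1 = 972 Ω
Minimum = 972 × (1 − 1/100) = 962.28 Ω.

962.28 Ω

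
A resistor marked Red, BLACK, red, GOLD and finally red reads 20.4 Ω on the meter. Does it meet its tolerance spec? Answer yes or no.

yes

Red → 2 (first significant figure)
Black → 0 (second significant figure)
Red → 2 (third significant figure)
Gold → ×0.1 multiplier
Red → ±2% tolerance
202 × 0.1 = 20.2 Ω
Allowed range: 19.796 Ω to 20.604 Ω.
20.4 Ω lies inside that range.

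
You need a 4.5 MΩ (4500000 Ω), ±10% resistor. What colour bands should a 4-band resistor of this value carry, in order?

4500000 Ω = 45 × 10^5.
4 → yellow
5 → green
Multiplier 10^5 → green.
±10% tolerance → silver.

yellow, green, green, silver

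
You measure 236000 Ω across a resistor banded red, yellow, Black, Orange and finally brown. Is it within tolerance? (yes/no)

no

Red → 2 (first significant figure)
Yellow → 4 (second significant figure)
Black → 0 (third significant figure)
Orange → ×10^3 multiplier
Brown → ±1% tolerance
240 × 1000 = 240000 Ω
Allowed range: 237600 Ω to 242400 Ω.
236000 Ω lies outside that range.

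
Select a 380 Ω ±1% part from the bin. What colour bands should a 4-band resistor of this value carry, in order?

orange, grey, brown, brown

380 Ω = 38 × 10^1.
3 → orange
8 → grey
Multiplier 10^1 → brown.
±1% tolerance → brown.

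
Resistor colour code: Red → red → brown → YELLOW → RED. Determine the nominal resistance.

2210000 Ω

Red → 2 (first significant figure)
Red → 2 (second significant figure)
Brown → 1 (third significant figure)
Yellow → ×10^4 multiplier
221 × 10000 = 2210000 Ω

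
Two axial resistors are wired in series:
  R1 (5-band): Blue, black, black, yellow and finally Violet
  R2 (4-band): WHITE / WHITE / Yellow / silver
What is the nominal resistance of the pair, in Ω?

R1: blue, black, black → 600; yellow ×10^4 → 6000000 Ω.
R2: white, white → 99; yellow ×10^4 → 990000 Ω.
Series: 6000000 + 990000 = 6990000 Ω.

6990000 Ω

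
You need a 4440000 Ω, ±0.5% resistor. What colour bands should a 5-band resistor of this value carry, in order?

yellow, yellow, yellow, yellow, green

4440000 Ω = 444 × 10^4.
4 → yellow
4 → yellow
4 → yellow
Multiplier 10^4 → yellow.
±0.5% tolerance → green.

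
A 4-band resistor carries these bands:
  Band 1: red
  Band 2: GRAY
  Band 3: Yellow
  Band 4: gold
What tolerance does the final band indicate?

The last band, gold, is the tolerance band.
Gold corresponds to ±5%.

±5%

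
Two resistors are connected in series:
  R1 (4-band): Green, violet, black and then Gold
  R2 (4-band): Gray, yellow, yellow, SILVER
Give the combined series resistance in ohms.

840057 Ω

R1: green, violet → 57; black ×1 → 57 Ω.
R2: grey, yellow → 84; yellow ×10^4 → 840000 Ω.
Series: 57 + 840000 = 840057 Ω.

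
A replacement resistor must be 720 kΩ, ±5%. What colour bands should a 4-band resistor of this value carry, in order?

violet, red, yellow, gold

720000 Ω = 72 × 10^4.
7 → violet
2 → red
Multiplier 10^4 → yellow.
±5% tolerance → gold.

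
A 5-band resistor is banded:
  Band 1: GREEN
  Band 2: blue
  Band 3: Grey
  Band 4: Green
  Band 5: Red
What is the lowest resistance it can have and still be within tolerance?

55664000 Ω

Green → 5 (first significant figure)
Blue → 6 (second significant figure)
Grey → 8 (third significant figure)
Green → ×10^5 multiplier
Red → ±2% tolerance
568 × 100000 = 56800000 Ω
Lowest = 56800000 × (1 − 2/100) = 55664000 Ω.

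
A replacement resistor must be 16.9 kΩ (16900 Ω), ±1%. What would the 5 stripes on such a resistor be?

brown, blue, white, red, brown

16900 Ω = 169 × 10^2.
1 → brown
6 → blue
9 → white
Multiplier 10^2 → red.
±1% tolerance → brown.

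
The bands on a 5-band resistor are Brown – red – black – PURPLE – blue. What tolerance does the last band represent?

±0.25%

The last band, blue, is the tolerance band.
Blue corresponds to ±0.25%.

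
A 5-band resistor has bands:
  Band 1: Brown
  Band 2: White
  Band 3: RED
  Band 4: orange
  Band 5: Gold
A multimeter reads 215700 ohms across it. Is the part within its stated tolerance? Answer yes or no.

no

Brown → 1 (first significant figure)
White → 9 (second significant figure)
Red → 2 (third significant figure)
Orange → ×10^3 multiplier
Gold → ±5% tolerance
192 × 1000 = 192000 Ω
Allowed range: 182400 Ω to 201600 Ω.
215700 ohms lies outside that range.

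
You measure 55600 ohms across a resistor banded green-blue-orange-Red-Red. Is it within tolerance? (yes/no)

Green → 5 (first significant figure)
Blue → 6 (second significant figure)
Orange → 3 (third significant figure)
Red → ×10^2 multiplier
Red → ±2% tolerance
563 × 100 = 56300 Ω
Allowed range: 55174 Ω to 57426 Ω.
55600 ohms lies inside that range.

yes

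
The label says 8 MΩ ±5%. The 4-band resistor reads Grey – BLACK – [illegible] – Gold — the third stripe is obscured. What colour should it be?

8000000 Ω = 80 × 10^5.
The third band is the multiplier, 10^5, which is green.

green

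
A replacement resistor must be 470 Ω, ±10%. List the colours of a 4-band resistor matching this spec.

470 Ω = 47 × 10^1.
4 → yellow
7 → violet
Multiplier 10^1 → brown.
±10% tolerance → silver.

yellow, violet, brown, silver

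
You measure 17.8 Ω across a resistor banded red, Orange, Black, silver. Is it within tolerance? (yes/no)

no

Red → 2 (first significant figure)
Orange → 3 (second significant figure)
Black → ×1 multiplier
Silver → ±10% tolerance
23 × 1 = 23 Ω
Allowed range: 20.7 Ω to 25.3 Ω.
17.8 Ω lies outside that range.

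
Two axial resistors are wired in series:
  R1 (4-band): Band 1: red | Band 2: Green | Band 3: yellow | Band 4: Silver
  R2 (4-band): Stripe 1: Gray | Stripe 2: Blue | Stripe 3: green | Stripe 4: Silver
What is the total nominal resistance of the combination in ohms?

8850000 Ω

R1: red, green → 25; yellow ×10^4 → 250000 Ω.
R2: grey, blue → 86; green ×10^5 → 8600000 Ω.
Series: 250000 + 8600000 = 8850000 Ω.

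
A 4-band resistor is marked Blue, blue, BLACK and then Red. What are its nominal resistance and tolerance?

Blue → 6 (first significant figure)
Blue → 6 (second significant figure)
Black → ×1 multiplier
Red → ±2% tolerance
66 × 1 = 66 Ω

66 Ω ±2%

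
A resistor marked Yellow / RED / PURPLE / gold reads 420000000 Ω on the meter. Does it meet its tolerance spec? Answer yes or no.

Yellow → 4 (first significant figure)
Red → 2 (second significant figure)
Violet → ×10^7 multiplier
Gold → ±5% tolerance
42 × 10000000 = 420000000 Ω
Allowed range: 399000000 Ω to 441000000 Ω.
420000000 Ω lies inside that range.

yes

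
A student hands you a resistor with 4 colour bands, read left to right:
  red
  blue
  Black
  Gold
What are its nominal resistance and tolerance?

Red → 2 (first significant figure)
Blue → 6 (second significant figure)
Black → ×1 multiplier
Gold → ±5% tolerance
26 × 1 = 26 Ω

26 Ω ±5%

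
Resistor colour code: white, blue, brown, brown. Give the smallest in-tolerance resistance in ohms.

950.4 Ω

White → 9 (first significant figure)
Blue → 6 (second significant figure)
Brown → ×10 multiplier
Brown → ±1% tolerance
96 × 10 = 960 Ω
Smallest = 960 × (1 − 1/100) = 950.4 Ω.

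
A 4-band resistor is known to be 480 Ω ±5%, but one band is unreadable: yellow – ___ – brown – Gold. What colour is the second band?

480 Ω = 48 × 10^1.
The second band gives digit 8 of the significand, and 8 is grey.

grey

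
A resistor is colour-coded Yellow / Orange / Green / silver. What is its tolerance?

±10%

The last band, silver, is the tolerance band.
Silver corresponds to ±10%.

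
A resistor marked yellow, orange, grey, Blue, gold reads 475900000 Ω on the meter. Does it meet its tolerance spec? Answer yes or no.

Yellow → 4 (first significant figure)
Orange → 3 (second significant figure)
Grey → 8 (third significant figure)
Blue → ×10^6 multiplier
Gold → ±5% tolerance
438 × 1000000 = 438000000 Ω
Allowed range: 416100000 Ω to 459900000 Ω.
475900000 Ω lies outside that range.

no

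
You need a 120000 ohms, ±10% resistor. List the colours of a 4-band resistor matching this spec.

brown, red, yellow, silver

120000 Ω = 12 × 10^4.
1 → brown
2 → red
Multiplier 10^4 → yellow.
±10% tolerance → silver.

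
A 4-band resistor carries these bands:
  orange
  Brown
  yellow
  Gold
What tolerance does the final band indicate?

±5%

The last band, gold, is the tolerance band.
Gold corresponds to ±5%.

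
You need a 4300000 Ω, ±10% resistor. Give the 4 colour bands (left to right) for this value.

4300000 Ω = 43 × 10^5.
4 → yellow
3 → orange
Multiplier 10^5 → green.
±10% tolerance → silver.

yellow, orange, green, silver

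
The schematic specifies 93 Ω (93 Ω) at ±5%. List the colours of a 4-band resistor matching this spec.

white, orange, black, gold

93 Ω = 93 × 10^0.
9 → white
3 → orange
Multiplier 10^0 → black.
±5% tolerance → gold.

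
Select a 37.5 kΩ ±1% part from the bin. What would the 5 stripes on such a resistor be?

orange, violet, green, red, brown

37500 Ω = 375 × 10^2.
3 → orange
7 → violet
5 → green
Multiplier 10^2 → red.
±1% tolerance → brown.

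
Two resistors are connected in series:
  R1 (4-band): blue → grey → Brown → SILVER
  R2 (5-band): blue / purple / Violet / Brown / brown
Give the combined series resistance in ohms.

R1: blue, grey → 68; brown ×10 → 680 Ω.
R2: blue, violet, violet → 677; brown ×10 → 6770 Ω.
Series: 680 + 6770 = 7450 Ω.

7450 Ω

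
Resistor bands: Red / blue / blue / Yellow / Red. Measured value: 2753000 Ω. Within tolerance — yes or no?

no

Red → 2 (first significant figure)
Blue → 6 (second significant figure)
Blue → 6 (third significant figure)
Yellow → ×10^4 multiplier
Red → ±2% tolerance
266 × 10000 = 2660000 Ω
Allowed range: 2606800 Ω to 2713200 Ω.
2753000 Ω lies outside that range.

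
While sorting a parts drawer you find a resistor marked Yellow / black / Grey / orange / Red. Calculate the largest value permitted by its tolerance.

Yellow → 4 (first significant figure)
Black → 0 (second significant figure)
Grey → 8 (third significant figure)
Orange → ×10^3 multiplier
Red → ±2% tolerance
408 × 1000 = 408000 Ω
Largest = 408000 × (1 + 2/100) = 416160 Ω.

416160 Ω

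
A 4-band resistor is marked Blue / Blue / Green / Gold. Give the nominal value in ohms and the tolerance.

Blue → 6 (first significant figure)
Blue → 6 (second significant figure)
Green → ×10^5 multiplier
Gold → ±5% tolerance
66 × 100000 = 6600000 Ω

6600000 Ω ±5%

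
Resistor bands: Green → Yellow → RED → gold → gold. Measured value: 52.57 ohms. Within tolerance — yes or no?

Green → 5 (first significant figure)
Yellow → 4 (second significant figure)
Red → 2 (third significant figure)
Gold → ×0.1 multiplier
Gold → ±5% tolerance
542 × 0.1 = 54.2 Ω
Allowed range: 51.49 Ω to 56.91 Ω.
52.57 ohms lies inside that range.

yes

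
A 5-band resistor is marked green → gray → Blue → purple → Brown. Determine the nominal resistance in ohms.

5860000000 Ω

Green → 5 (first significant figure)
Grey → 8 (second significant figure)
Blue → 6 (third significant figure)
Violet → ×10^7 multiplier
586 × 10000000 = 5860000000 Ω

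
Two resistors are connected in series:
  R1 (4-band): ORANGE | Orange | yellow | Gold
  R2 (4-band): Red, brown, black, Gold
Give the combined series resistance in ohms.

R1: orange, orange → 33; yellow ×10^4 → 330000 Ω.
R2: red, brown → 21; black ×1 → 21 Ω.
Series: 330000 + 21 = 330021 Ω.

330021 Ω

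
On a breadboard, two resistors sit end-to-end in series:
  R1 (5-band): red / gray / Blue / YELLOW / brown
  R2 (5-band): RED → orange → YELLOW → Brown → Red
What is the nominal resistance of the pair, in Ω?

2862340 Ω

R1: red, grey, blue → 286; yellow ×10^4 → 2860000 Ω.
R2: red, orange, yellow → 234; brown ×10 → 2340 Ω.
Series: 2860000 + 2340 = 2862340 Ω.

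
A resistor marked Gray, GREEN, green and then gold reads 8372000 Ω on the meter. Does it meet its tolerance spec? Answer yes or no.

yes

Grey → 8 (first significant figure)
Green → 5 (second significant figure)
Green → ×10^5 multiplier
Gold → ±5% tolerance
85 × 100000 = 8500000 Ω
Allowed range: 8075000 Ω to 8925000 Ω.
8372000 Ω lies inside that range.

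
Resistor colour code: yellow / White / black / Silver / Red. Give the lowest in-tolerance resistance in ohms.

Yellow → 4 (first significant figure)
White → 9 (second significant figure)
Black → 0 (third significant figure)
Silver → ×0.01 multiplier
Red → ±2% tolerance
490 × 0.01 = 4.9 Ω
Lowest = 4.9 × (1 − 2/100) = 4.802 Ω.

4.802 Ω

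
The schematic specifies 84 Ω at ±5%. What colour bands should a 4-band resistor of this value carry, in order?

grey, yellow, black, gold

84 Ω = 84 × 10^0.
8 → grey
4 → yellow
Multiplier 10^0 → black.
±5% tolerance → gold.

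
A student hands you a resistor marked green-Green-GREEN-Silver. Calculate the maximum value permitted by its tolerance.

Green → 5 (first significant figure)
Green → 5 (second significant figure)
Green → ×10^5 multiplier
Silver → ±10% tolerance
55 × 100000 = 5500000 Ω
Maximum = 5500000 × (1 + 10/100) = 6050000 Ω.

6050000 Ω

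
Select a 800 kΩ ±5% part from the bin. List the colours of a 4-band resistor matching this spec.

grey, black, yellow, gold

800000 Ω = 80 × 10^4.
8 → grey
0 → black
Multiplier 10^4 → yellow.
±5% tolerance → gold.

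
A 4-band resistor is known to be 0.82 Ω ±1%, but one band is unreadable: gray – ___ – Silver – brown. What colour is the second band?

0.82 Ω = 82 × 10^-2.
The second band gives digit 2 of the significand, and 2 is red.

red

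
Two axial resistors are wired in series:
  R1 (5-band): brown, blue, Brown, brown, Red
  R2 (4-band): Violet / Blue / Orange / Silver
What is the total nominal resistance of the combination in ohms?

77610 Ω

R1: brown, blue, brown → 161; brown ×10 → 1610 Ω.
R2: violet, blue → 76; orange ×10^3 → 76000 Ω.
Series: 1610 + 76000 = 77610 Ω.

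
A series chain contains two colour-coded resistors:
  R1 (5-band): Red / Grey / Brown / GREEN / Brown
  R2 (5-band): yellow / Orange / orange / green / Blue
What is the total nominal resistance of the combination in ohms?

71400000 Ω

R1: red, grey, brown → 281; green ×10^5 → 28100000 Ω.
R2: yellow, orange, orange → 433; green ×10^5 → 43300000 Ω.
Series: 28100000 + 43300000 = 71400000 Ω.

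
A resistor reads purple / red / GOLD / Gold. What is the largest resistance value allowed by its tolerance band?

7.56 Ω

Violet → 7 (first significant figure)
Red → 2 (second significant figure)
Gold → ×0.1 multiplier
Gold → ±5% tolerance
72 × 0.1 = 7.2 Ω
Largest = 7.2 × (1 + 5/100) = 7.56 Ω.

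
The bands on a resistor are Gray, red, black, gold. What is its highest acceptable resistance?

Grey → 8 (first significant figure)
Red → 2 (second significant figure)
Black → ×1 multiplier
Gold → ±5% tolerance
82 × 1 = 82 Ω
Highest = 82 × (1 + 5/100) = 86.1 Ω.

86.1 Ω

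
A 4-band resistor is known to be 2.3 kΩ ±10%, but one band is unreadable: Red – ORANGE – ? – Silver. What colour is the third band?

red

2300 Ω = 23 × 10^2.
The third band is the multiplier, 10^2, which is red.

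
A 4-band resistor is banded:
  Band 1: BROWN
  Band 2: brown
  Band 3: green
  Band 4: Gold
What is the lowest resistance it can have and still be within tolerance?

Brown → 1 (first significant figure)
Brown → 1 (second significant figure)
Green → ×10^5 multiplier
Gold → ±5% tolerance
11 × 100000 = 1100000 Ω
Lowest = 1100000 × (1 − 5/100) = 1045000 Ω.

1045000 Ω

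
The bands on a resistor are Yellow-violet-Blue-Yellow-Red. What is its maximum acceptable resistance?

Yellow → 4 (first significant figure)
Violet → 7 (second significant figure)
Blue → 6 (third significant figure)
Yellow → ×10^4 multiplier
Red → ±2% tolerance
476 × 10000 = 4760000 Ω
Maximum = 4760000 × (1 + 2/100) = 4855200 Ω.

4855200 Ω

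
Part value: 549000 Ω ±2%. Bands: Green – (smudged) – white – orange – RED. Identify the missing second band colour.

549000 Ω = 549 × 10^3.
The second band gives digit 4 of the significand, and 4 is yellow.

yellow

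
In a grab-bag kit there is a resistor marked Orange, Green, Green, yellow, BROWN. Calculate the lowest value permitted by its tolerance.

3514500 Ω

Orange → 3 (first significant figure)
Green → 5 (second significant figure)
Green → 5 (third significant figure)
Yellow → ×10^4 multiplier
Brown → ±1% tolerance
355 × 10000 = 3550000 Ω
Lowest = 3550000 × (1 − 1/100) = 3514500 Ω.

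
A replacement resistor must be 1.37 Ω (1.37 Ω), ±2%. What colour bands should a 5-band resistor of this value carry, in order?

brown, orange, violet, silver, red

1.37 Ω = 137 × 10^-2.
1 → brown
3 → orange
7 → violet
Multiplier 10^-2 → silver.
±2% tolerance → red.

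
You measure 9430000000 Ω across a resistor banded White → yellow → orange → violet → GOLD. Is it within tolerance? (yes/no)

White → 9 (first significant figure)
Yellow → 4 (second significant figure)
Orange → 3 (third significant figure)
Violet → ×10^7 multiplier
Gold → ±5% tolerance
943 × 10000000 = 9430000000 Ω
Allowed range: 8958500000 Ω to 9901500000 Ω.
9430000000 Ω lies inside that range.

yes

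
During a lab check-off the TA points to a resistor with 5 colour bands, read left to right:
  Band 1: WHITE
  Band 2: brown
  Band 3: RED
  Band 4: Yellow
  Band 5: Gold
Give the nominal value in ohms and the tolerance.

White → 9 (first significant figure)
Brown → 1 (second significant figure)
Red → 2 (third significant figure)
Yellow → ×10^4 multiplier
Gold → ±5% tolerance
912 × 10000 = 9120000 Ω

9120000 Ω ±5%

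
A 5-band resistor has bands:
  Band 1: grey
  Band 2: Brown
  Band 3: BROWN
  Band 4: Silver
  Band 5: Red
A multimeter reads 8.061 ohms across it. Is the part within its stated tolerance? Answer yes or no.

Grey → 8 (first significant figure)
Brown → 1 (second significant figure)
Brown → 1 (third significant figure)
Silver → ×0.01 multiplier
Red → ±2% tolerance
811 × 0.01 = 8.11 Ω
Allowed range: 7.9478 Ω to 8.2722 Ω.
8.061 ohms lies inside that range.

yes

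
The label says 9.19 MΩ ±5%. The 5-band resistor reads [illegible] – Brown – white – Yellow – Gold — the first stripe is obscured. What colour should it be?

9190000 Ω = 919 × 10^4.
The first band gives digit 9 of the significand, and 9 is white.

white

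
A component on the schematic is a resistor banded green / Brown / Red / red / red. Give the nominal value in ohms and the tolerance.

51200 Ω ±2%

Green → 5 (first significant figure)
Brown → 1 (second significant figure)
Red → 2 (third significant figure)
Red → ×10^2 multiplier
Red → ±2% tolerance
512 × 100 = 51200 Ω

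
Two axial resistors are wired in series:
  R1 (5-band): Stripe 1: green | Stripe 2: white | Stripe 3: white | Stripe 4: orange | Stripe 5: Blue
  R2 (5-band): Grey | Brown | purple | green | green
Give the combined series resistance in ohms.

R1: green, white, white → 599; orange ×10^3 → 599000 Ω.
R2: grey, brown, violet → 817; green ×10^5 → 81700000 Ω.
Series: 599000 + 81700000 = 82299000 Ω.

82299000 Ω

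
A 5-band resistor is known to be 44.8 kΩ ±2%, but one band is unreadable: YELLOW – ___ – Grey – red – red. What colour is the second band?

44800 Ω = 448 × 10^2.
The second band gives digit 4 of the significand, and 4 is yellow.

yellow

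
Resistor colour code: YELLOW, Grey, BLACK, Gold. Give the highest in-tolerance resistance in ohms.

50.4 Ω

Yellow → 4 (first significant figure)
Grey → 8 (second significant figure)
Black → ×1 multiplier
Gold → ±5% tolerance
48 × 1 = 48 Ω
Highest = 48 × (1 + 5/100) = 50.4 Ω.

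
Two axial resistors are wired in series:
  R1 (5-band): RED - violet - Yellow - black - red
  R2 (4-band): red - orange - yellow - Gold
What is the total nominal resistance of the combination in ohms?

R1: red, violet, yellow → 274; black ×1 → 274 Ω.
R2: red, orange → 23; yellow ×10^4 → 230000 Ω.
Series: 274 + 230000 = 230274 Ω.

230274 Ω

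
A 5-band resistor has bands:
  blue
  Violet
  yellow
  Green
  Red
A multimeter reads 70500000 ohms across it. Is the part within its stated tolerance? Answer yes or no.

Blue → 6 (first significant figure)
Violet → 7 (second significant figure)
Yellow → 4 (third significant figure)
Green → ×10^5 multiplier
Red → ±2% tolerance
674 × 100000 = 67400000 Ω
Allowed range: 66052000 Ω to 68748000 Ω.
70500000 ohms lies outside that range.

no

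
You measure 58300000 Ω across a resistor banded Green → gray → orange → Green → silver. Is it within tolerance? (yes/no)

yes

Green → 5 (first significant figure)
Grey → 8 (second significant figure)
Orange → 3 (third significant figure)
Green → ×10^5 multiplier
Silver → ±10% tolerance
583 × 100000 = 58300000 Ω
Allowed range: 52470000 Ω to 64130000 Ω.
58300000 Ω lies inside that range.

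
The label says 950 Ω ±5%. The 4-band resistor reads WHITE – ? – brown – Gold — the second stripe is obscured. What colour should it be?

green

950 Ω = 95 × 10^1.
The second band gives digit 5 of the significand, and 5 is green.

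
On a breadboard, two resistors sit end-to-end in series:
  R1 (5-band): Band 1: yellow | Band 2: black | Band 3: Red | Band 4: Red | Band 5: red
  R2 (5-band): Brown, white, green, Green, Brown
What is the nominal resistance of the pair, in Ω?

R1: yellow, black, red → 402; red ×10^2 → 40200 Ω.
R2: brown, white, green → 195; green ×10^5 → 19500000 Ω.
Series: 40200 + 19500000 = 19540200 Ω.

19540200 Ω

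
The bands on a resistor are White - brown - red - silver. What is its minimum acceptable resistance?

8190 Ω

White → 9 (first significant figure)
Brown → 1 (second significant figure)
Red → ×10^2 multiplier
Silver → ±10% tolerance
91 × 100 = 9100 Ω
Minimum = 9100 × (1 − 10/100) = 8190 Ω.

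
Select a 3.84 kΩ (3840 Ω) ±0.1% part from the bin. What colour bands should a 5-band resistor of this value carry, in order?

3840 Ω = 384 × 10^1.
3 → orange
8 → grey
4 → yellow
Multiplier 10^1 → brown.
±0.1% tolerance → violet.

orange, grey, yellow, brown, violet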